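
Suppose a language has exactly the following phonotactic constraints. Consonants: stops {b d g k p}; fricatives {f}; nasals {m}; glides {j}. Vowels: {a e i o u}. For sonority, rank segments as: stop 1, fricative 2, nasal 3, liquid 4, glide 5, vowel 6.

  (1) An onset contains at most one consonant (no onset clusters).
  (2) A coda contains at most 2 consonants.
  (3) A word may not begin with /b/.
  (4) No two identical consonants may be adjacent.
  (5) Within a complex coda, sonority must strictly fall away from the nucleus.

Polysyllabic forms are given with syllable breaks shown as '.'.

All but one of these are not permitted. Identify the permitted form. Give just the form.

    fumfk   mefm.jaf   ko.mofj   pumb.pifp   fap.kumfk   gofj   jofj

fumfk — violates constraint 2: syllable 1 coda /mfk/ has 3 consonants (> 2) → not permitted
mefm.jaf — violates constraint 5: syllable 1 coda /fm/: /f/ (fricative, 2) → /m/ (nasal, 3) does not fall → not permitted
ko.mofj — violates constraint 5: syllable 2 coda /fj/: /f/ (fricative, 2) → /j/ (glide, 5) does not fall → not permitted
pumb.pifp — σ1 onset /p/, coda /mb/ (3→1 falls) ok; σ2 onset /p/, coda /fp/ (2→1 falls) ok → permitted
fap.kumfk — violates constraint 2: syllable 2 coda /mfk/ has 3 consonants (> 2) → not permitted
gofj — violates constraint 5: syllable 1 coda /fj/: /f/ (fricative, 2) → /j/ (glide, 5) does not fall → not permitted
jofj — violates constraint 5: syllable 1 coda /fj/: /f/ (fricative, 2) → /j/ (glide, 5) does not fall → not permitted

pumb.pifp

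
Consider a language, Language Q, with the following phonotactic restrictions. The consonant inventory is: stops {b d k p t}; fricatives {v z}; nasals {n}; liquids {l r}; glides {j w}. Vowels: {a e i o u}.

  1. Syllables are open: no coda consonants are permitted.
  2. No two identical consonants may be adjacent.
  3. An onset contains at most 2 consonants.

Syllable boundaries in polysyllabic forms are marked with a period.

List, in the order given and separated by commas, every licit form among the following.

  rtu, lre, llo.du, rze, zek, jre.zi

rtu — σ1 onset /rt/ (2C), coda /∅/ ok → licit
lre — σ1 onset /lr/ (2C), coda /∅/ ok → licit
llo.du — violates constraint 2: adjacent identical consonants /ll/ → illicit
rze — σ1 onset /rz/ (2C), coda /∅/ ok → licit
zek — violates constraint 1: syllable 1 coda /k/ has 1 consonant (> 0) → illicit
jre.zi — σ1 onset /jr/ (2C), coda /∅/ ok; σ2 onset /z/, coda /∅/ ok → licit

rtu, lre, rze, jre.zi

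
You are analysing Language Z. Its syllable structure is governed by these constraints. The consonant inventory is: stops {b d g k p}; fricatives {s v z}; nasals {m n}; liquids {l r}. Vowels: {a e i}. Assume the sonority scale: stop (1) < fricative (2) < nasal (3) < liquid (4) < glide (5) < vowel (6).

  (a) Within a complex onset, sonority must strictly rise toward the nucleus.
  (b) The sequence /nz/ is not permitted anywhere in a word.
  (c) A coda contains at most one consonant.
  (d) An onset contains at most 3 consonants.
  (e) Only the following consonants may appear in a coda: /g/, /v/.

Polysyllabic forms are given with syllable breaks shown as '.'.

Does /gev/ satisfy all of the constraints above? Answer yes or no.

yes

/gev/ — σ1 onset /g/, coda /v/ ok → phonotactically legal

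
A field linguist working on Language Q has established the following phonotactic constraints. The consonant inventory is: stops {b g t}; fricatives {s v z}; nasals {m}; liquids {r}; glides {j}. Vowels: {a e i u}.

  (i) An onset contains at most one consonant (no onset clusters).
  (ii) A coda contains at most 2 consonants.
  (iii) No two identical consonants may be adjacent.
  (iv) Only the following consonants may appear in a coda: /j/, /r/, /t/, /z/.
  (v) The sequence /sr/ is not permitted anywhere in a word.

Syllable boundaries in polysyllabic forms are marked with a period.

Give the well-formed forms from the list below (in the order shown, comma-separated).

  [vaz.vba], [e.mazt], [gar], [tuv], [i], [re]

[vaz.vba] — violates constraint (i): syllable 2 onset /vb/ has 2 consonants (> 1) → ill-formed
[e.mazt] — σ1 onset /∅/, coda /∅/ ok; σ2 onset /m/, coda /zt/ (2C) ok → well-formed
[gar] — σ1 onset /g/, coda /r/ ok → well-formed
[tuv] — violates constraint (iv): syllable 1 coda contains /v/, which is not a licensed coda consonant → ill-formed
[i] — σ1 onset /∅/, coda /∅/ ok → well-formed
[re] — σ1 onset /r/, coda /∅/ ok → well-formed

[e.mazt], [gar], [i], [re]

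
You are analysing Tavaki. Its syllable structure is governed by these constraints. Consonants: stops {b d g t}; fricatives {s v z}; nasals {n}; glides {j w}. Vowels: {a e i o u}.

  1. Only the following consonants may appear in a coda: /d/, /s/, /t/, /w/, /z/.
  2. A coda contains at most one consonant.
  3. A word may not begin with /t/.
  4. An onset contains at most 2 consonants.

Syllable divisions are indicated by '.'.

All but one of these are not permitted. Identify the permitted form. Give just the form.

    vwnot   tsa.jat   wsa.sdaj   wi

vwnot — violates constraint 4: syllable 1 onset /vwn/ has 3 consonants (> 2) → not permitted
tsa.jat — violates constraint 3: word begins with /t/ → not permitted
wsa.sdaj — violates constraint 1: syllable 2 coda contains /j/, which is not a licensed coda consonant → not permitted
wi — σ1 onset /w/, coda /∅/ ok → permitted

wi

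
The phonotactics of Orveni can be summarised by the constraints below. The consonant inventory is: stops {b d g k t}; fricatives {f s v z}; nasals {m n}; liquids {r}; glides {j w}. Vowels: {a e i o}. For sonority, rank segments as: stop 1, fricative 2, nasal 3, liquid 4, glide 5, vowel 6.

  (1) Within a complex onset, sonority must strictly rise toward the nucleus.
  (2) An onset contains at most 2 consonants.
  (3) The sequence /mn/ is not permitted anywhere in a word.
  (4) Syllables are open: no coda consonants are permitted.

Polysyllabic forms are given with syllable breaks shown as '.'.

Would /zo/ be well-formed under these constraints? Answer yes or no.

/zo/ — σ1 onset /z/, coda /∅/ ok → well-formed

yes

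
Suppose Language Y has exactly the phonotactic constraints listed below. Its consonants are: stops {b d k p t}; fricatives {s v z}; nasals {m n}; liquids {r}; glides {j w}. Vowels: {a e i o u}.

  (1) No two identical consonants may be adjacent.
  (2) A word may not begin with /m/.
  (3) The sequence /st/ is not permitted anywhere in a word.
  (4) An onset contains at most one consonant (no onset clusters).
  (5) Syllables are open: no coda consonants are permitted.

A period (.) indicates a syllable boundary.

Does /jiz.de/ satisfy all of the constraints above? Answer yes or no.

/jiz.de/ — violates constraint 5: syllable 1 coda /z/ has 1 consonant (> 0) → not permitted

no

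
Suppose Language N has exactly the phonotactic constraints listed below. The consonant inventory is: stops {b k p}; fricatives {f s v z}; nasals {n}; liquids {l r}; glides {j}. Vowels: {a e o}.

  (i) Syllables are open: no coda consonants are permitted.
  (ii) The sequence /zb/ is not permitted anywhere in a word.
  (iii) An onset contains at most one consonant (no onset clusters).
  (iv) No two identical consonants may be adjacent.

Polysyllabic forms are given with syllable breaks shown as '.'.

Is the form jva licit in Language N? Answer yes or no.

jva — violates constraint (iii): syllable 1 onset /jv/ has 2 consonants (> 1) → illicit

no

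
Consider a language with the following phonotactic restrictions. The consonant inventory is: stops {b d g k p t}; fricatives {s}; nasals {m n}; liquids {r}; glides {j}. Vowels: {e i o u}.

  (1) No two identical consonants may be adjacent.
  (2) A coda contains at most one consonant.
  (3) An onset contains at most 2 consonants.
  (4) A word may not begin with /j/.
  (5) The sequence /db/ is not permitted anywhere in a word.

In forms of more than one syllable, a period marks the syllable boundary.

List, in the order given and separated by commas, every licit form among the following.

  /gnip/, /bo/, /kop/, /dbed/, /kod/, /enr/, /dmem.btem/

/gnip/ — σ1 onset /gn/ (2C), coda /p/ ok → licit
/bo/ — σ1 onset /b/, coda /∅/ ok → licit
/kop/ — σ1 onset /k/, coda /p/ ok → licit
/dbed/ — violates constraint 5: contains banned sequence /db/ → illicit
/kod/ — σ1 onset /k/, coda /d/ ok → licit
/enr/ — violates constraint 2: syllable 1 coda /nr/ has 2 consonants (> 1) → illicit
/dmem.btem/ — σ1 onset /dm/ (2C), coda /m/ ok; σ2 onset /bt/ (2C), coda /m/ ok → licit

/gnip/, /bo/, /kop/, /kod/, /dmem.btem/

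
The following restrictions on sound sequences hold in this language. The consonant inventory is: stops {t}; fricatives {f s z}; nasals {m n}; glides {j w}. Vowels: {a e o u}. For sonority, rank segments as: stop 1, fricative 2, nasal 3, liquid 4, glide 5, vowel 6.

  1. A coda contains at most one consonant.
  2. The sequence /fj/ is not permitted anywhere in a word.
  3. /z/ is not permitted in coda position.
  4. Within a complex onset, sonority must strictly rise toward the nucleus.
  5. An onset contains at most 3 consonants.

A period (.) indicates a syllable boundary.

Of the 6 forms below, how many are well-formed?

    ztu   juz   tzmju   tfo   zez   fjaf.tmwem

1

ztu — violates constraint 4: syllable 1 onset /zt/: /z/ (fricative, 2) → /t/ (stop, 1) does not rise → ill-formed
juz — violates constraint 3: syllable 1 coda contains /z/ → ill-formed
tzmju — violates constraint 5: syllable 1 onset /tzmj/ has 4 consonants (> 3) → ill-formed
tfo — σ1 onset /tf/ (1→2 rises), coda /∅/ ok → well-formed
zez — violates constraint 3: syllable 1 coda contains /z/ → ill-formed
fjaf.tmwem — violates constraint 2: contains banned sequence /fj/ → ill-formed
Well-formed: tfo → 1.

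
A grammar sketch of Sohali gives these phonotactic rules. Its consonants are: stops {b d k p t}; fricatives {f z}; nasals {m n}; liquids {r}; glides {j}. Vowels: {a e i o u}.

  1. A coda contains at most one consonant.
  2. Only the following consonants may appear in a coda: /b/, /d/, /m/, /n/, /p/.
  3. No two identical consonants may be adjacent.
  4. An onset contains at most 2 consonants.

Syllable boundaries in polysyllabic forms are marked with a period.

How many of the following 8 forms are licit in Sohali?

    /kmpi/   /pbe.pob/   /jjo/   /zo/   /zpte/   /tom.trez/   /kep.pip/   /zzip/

2

/kmpi/ — violates constraint 4: syllable 1 onset /kmp/ has 3 consonants (> 2) → illicit
/pbe.pob/ — σ1 onset /pb/ (2C), coda /∅/ ok; σ2 onset /p/, coda /b/ ok → licit
/jjo/ — violates constraint 3: adjacent identical consonants /jj/ → illicit
/zo/ — σ1 onset /z/, coda /∅/ ok → licit
/zpte/ — violates constraint 4: syllable 1 onset /zpt/ has 3 consonants (> 2) → illicit
/tom.trez/ — violates constraint 2: syllable 2 coda contains /z/, which is not a licensed coda consonant → illicit
/kep.pip/ — violates constraint 3: adjacent identical consonants /pp/ → illicit
/zzip/ — violates constraint 3: adjacent identical consonants /zz/ → illicit
Licit: /pbe.pob/, /zo/ → 2.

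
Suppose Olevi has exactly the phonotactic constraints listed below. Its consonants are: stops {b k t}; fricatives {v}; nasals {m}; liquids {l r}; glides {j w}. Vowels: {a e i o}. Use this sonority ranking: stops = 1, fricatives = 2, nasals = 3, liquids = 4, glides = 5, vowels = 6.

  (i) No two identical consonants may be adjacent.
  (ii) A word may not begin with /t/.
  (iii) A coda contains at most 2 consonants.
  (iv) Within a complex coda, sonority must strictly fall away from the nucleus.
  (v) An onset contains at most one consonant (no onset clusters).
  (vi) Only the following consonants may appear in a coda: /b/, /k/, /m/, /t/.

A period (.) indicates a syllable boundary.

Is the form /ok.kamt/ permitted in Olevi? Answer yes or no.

no

/ok.kamt/ — violates constraint (i): adjacent identical consonants /kk/ → not permitted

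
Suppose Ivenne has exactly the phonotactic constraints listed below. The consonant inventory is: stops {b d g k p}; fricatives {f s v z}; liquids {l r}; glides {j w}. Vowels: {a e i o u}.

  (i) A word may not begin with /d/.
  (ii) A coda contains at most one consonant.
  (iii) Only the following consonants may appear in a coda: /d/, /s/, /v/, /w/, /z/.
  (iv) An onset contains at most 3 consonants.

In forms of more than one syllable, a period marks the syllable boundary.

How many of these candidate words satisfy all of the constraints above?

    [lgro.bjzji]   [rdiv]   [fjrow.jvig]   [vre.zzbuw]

[lgro.bjzji] — violates constraint (iv): syllable 2 onset /bjzj/ has 4 consonants (> 3) → ill-formed
[rdiv] — σ1 onset /rd/ (2C), coda /v/ ok → well-formed
[fjrow.jvig] — violates constraint (iii): syllable 2 coda contains /g/, which is not a licensed coda consonant → ill-formed
[vre.zzbuw] — σ1 onset /vr/ (2C), coda /∅/ ok; σ2 onset /zzb/ (3C), coda /w/ ok → well-formed
Well-formed: [rdiv], [vre.zzbuw] → 2.

2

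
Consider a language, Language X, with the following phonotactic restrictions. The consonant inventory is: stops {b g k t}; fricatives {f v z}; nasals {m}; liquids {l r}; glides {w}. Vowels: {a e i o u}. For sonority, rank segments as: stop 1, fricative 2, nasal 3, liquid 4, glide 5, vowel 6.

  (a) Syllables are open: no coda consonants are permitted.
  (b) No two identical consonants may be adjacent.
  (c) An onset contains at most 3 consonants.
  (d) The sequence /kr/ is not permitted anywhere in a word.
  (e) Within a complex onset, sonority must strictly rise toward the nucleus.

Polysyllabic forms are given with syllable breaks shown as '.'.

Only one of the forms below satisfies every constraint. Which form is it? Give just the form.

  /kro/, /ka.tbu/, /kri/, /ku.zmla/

/ku.zmla/

/kro/ — violates constraint (d): contains banned sequence /kr/ → illicit
/ka.tbu/ — violates constraint (e): syllable 2 onset /tb/: /t/ (stop, 1) → /b/ (stop, 1) does not rise → illicit
/kri/ — violates constraint (d): contains banned sequence /kr/ → illicit
/ku.zmla/ — σ1 onset /k/, coda /∅/ ok; σ2 onset /zml/ (2→3→4 rises), coda /∅/ ok → licit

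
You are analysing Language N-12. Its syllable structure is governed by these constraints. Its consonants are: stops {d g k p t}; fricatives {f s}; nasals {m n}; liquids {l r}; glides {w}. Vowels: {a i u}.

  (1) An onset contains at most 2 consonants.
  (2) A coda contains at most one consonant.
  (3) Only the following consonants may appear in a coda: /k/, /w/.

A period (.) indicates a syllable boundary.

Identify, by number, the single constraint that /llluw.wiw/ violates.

/llluw.wiw/: syllable 1 onset /lll/ has 3 consonants (> 2).
This is a violation of constraint 1: "An onset contains at most 2 consonants."
The remaining constraints (2, 3) are satisfied.

1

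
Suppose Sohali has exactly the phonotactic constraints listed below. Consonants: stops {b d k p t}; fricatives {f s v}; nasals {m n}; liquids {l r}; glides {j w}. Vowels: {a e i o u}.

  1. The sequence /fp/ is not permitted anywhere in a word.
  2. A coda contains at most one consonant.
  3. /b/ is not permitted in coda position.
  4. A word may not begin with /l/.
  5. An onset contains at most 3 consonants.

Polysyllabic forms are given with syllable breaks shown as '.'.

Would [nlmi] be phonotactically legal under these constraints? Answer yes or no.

yes

[nlmi] — σ1 onset /nlm/ (3C), coda /∅/ ok → phonotactically legal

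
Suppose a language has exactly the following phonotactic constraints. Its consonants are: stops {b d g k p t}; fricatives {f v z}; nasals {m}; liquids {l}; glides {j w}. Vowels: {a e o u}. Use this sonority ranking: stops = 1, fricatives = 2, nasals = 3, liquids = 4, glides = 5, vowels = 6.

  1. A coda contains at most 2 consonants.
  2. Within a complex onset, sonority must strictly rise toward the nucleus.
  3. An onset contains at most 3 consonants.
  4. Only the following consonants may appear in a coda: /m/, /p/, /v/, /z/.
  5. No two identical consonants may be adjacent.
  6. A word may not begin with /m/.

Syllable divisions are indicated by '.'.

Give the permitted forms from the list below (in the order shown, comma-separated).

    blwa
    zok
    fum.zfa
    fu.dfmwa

blwa

blwa — σ1 onset /blw/ (1→4→5 rises), coda /∅/ ok → permitted
zok — violates constraint 4: syllable 1 coda contains /k/, which is not a licensed coda consonant → not permitted
fum.zfa — violates constraint 2: syllable 2 onset /zf/: /z/ (fricative, 2) → /f/ (fricative, 2) does not rise → not permitted
fu.dfmwa — violates constraint 3: syllable 2 onset /dfmw/ has 4 consonants (> 3) → not permitted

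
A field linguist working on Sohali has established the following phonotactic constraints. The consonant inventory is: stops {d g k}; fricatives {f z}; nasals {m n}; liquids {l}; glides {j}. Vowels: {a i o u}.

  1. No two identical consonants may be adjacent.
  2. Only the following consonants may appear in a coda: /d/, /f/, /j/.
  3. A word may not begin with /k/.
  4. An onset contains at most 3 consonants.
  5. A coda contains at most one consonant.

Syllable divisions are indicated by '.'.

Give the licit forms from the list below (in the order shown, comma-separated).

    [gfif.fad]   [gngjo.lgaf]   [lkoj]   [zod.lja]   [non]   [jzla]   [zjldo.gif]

[lkoj], [zod.lja], [jzla]

[gfif.fad] — violates constraint 1: adjacent identical consonants /ff/ → illicit
[gngjo.lgaf] — violates constraint 4: syllable 1 onset /gngj/ has 4 consonants (> 3) → illicit
[lkoj] — σ1 onset /lk/ (2C), coda /j/ ok → licit
[zod.lja] — σ1 onset /z/, coda /d/ ok; σ2 onset /lj/ (2C), coda /∅/ ok → licit
[non] — violates constraint 2: syllable 1 coda contains /n/, which is not a licensed coda consonant → illicit
[jzla] — σ1 onset /jzl/ (3C), coda /∅/ ok → licit
[zjldo.gif] — violates constraint 4: syllable 1 onset /zjld/ has 4 consonants (> 3) → illicit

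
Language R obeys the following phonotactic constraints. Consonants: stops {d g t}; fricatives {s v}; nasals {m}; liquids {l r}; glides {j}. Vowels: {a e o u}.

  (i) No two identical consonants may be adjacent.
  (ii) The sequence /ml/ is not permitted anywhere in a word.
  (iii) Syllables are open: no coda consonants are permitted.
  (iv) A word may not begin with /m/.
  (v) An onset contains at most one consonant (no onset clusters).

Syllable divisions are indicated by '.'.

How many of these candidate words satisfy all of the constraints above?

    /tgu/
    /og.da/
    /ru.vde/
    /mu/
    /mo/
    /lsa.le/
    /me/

/tgu/ — violates constraint (v): syllable 1 onset /tg/ has 2 consonants (> 1) → ill-formed
/og.da/ — violates constraint (iii): syllable 1 coda /g/ has 1 consonant (> 0) → ill-formed
/ru.vde/ — violates constraint (v): syllable 2 onset /vd/ has 2 consonants (> 1) → ill-formed
/mu/ — violates constraint (iv): word begins with /m/ → ill-formed
/mo/ — violates constraint (iv): word begins with /m/ → ill-formed
/lsa.le/ — violates constraint (v): syllable 1 onset /ls/ has 2 consonants (> 1) → ill-formed
/me/ — violates constraint (iv): word begins with /m/ → ill-formed
No form is well-formed → 0.

0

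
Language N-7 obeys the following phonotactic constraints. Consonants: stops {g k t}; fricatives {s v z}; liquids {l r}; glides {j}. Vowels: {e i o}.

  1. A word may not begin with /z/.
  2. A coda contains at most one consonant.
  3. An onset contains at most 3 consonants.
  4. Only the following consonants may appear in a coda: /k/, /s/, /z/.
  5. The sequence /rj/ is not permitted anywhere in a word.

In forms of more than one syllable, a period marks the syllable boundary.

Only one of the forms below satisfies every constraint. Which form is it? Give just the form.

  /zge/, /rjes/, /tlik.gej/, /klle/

/klle/

/zge/ — violates constraint 1: word begins with /z/ → not permitted
/rjes/ — violates constraint 5: contains banned sequence /rj/ → not permitted
/tlik.gej/ — violates constraint 4: syllable 2 coda contains /j/, which is not a licensed coda consonant → not permitted
/klle/ — σ1 onset /kll/ (3C), coda /∅/ ok → permitted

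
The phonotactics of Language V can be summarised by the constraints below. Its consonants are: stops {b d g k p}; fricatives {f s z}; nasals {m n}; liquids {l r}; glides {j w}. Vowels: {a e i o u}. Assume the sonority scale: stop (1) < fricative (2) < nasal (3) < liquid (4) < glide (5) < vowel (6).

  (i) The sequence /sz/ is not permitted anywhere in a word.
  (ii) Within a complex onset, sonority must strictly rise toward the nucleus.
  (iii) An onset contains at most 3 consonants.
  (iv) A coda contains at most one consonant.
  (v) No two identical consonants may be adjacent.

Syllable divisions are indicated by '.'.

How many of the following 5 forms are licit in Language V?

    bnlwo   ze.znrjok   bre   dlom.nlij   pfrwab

2

bnlwo — violates constraint (iii): syllable 1 onset /bnlw/ has 4 consonants (> 3) → illicit
ze.znrjok — violates constraint (iii): syllable 2 onset /znrj/ has 4 consonants (> 3) → illicit
bre — σ1 onset /br/ (1→4 rises), coda /∅/ ok → licit
dlom.nlij — σ1 onset /dl/ (1→4 rises), coda /m/ ok; σ2 onset /nl/ (3→4 rises), coda /j/ ok → licit
pfrwab — violates constraint (iii): syllable 1 onset /pfrw/ has 4 consonants (> 3) → illicit
Licit: bre, dlom.nlij → 2.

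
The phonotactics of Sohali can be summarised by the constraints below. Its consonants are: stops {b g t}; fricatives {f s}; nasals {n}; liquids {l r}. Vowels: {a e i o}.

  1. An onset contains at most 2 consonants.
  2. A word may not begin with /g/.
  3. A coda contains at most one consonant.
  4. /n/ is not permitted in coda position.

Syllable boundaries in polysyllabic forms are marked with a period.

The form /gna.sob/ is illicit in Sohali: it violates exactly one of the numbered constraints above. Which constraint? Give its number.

/gna.sob/: word begins with /g/.
This is a violation of constraint 2: "A word may not begin with /g/."
The remaining constraints (1, 3, 4) are satisfied.

2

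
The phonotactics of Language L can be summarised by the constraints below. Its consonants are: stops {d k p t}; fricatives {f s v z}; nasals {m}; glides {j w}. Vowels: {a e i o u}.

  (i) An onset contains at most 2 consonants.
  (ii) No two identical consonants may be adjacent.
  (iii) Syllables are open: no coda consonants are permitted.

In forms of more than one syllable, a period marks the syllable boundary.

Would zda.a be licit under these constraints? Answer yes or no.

yes

zda.a — σ1 onset /zd/ (2C), coda /∅/ ok; σ2 onset /∅/, coda /∅/ ok → licit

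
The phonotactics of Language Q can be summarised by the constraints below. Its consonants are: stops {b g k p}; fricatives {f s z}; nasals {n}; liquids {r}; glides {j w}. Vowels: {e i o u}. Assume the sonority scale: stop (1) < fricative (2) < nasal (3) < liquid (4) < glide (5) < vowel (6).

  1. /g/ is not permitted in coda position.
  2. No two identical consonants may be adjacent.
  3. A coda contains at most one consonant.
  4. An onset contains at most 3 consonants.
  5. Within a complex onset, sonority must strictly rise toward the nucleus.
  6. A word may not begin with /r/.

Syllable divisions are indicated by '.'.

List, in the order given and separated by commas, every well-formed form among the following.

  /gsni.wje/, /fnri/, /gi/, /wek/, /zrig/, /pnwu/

/gsni.wje/ — violates constraint 5: syllable 2 onset /wj/: /w/ (glide, 5) → /j/ (glide, 5) does not rise → ill-formed
/fnri/ — σ1 onset /fnr/ (2→3→4 rises), coda /∅/ ok → well-formed
/gi/ — σ1 onset /g/, coda /∅/ ok → well-formed
/wek/ — σ1 onset /w/, coda /k/ ok → well-formed
/zrig/ — violates constraint 1: syllable 1 coda contains /g/ → ill-formed
/pnwu/ — σ1 onset /pnw/ (1→3→5 rises), coda /∅/ ok → well-formed

/fnri/, /gi/, /wek/, /pnwu/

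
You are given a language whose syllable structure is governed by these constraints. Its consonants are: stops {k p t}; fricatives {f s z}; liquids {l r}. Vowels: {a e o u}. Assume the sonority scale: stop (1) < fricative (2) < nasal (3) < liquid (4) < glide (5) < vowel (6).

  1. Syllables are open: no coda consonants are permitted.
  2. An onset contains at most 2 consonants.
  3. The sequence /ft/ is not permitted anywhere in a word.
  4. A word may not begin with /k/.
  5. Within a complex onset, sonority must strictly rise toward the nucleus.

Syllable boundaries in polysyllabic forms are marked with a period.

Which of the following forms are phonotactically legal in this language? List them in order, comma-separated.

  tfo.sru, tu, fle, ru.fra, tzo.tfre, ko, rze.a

tfo.sru, tu, fle, ru.fra

tfo.sru — σ1 onset /tf/ (1→2 rises), coda /∅/ ok; σ2 onset /sr/ (2→4 rises), coda /∅/ ok → phonotactically legal
tu — σ1 onset /t/, coda /∅/ ok → phonotactically legal
fle — σ1 onset /fl/ (2→4 rises), coda /∅/ ok → phonotactically legal
ru.fra — σ1 onset /r/, coda /∅/ ok; σ2 onset /fr/ (2→4 rises), coda /∅/ ok → phonotactically legal
tzo.tfre — violates constraint 2: syllable 2 onset /tfr/ has 3 consonants (> 2) → phonotactically illegal
ko — violates constraint 4: word begins with /k/ → phonotactically illegal
rze.a — violates constraint 5: syllable 1 onset /rz/: /r/ (liquid, 4) → /z/ (fricative, 2) does not rise → phonotactically illegal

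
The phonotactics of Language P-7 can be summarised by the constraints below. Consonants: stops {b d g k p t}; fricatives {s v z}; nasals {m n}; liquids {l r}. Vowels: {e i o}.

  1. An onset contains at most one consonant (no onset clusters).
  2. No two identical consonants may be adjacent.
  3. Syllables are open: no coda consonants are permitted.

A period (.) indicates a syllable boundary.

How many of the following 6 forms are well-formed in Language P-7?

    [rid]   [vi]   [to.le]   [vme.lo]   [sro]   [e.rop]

[rid] — violates constraint 3: syllable 1 coda /d/ has 1 consonant (> 0) → ill-formed
[vi] — σ1 onset /v/, coda /∅/ ok → well-formed
[to.le] — σ1 onset /t/, coda /∅/ ok; σ2 onset /l/, coda /∅/ ok → well-formed
[vme.lo] — violates constraint 1: syllable 1 onset /vm/ has 2 consonants (> 1) → ill-formed
[sro] — violates constraint 1: syllable 1 onset /sr/ has 2 consonants (> 1) → ill-formed
[e.rop] — violates constraint 3: syllable 2 coda /p/ has 1 consonant (> 0) → ill-formed
Well-formed: [vi], [to.le] → 2.

2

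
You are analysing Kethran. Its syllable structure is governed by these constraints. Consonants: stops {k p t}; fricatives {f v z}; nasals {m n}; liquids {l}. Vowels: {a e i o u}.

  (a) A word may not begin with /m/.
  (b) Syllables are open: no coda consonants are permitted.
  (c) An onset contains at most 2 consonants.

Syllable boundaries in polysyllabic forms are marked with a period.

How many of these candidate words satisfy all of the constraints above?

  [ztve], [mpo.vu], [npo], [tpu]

[ztve] — violates constraint (c): syllable 1 onset /ztv/ has 3 consonants (> 2) → phonotactically illegal
[mpo.vu] — violates constraint (a): word begins with /m/ → phonotactically illegal
[npo] — σ1 onset /np/ (2C), coda /∅/ ok → phonotactically legal
[tpu] — σ1 onset /tp/ (2C), coda /∅/ ok → phonotactically legal
Phonotactically legal: [npo], [tpu] → 2.

2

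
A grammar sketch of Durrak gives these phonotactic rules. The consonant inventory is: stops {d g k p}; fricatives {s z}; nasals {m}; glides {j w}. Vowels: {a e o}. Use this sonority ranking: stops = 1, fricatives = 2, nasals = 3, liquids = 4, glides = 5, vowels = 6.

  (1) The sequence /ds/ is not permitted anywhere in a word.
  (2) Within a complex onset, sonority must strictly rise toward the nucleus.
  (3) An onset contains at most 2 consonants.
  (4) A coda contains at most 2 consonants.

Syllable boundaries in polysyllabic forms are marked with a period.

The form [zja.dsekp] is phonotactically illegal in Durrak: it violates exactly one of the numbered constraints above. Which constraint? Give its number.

1

[zja.dsekp]: contains banned sequence /ds/.
This is a violation of constraint 1: "The sequence /ds/ is not permitted anywhere in a word."
The remaining constraints (2, 3, 4) are satisfied.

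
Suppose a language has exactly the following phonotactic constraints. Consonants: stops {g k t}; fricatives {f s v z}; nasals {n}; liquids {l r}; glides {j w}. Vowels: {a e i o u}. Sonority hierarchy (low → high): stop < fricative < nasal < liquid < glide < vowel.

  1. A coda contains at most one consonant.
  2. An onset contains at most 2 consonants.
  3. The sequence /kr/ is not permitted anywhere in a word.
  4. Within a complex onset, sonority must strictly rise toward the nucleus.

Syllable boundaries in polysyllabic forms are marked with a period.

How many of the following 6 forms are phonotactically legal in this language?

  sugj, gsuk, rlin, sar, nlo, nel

4

sugj — violates constraint 1: syllable 1 coda /gj/ has 2 consonants (> 1) → phonotactically illegal
gsuk — σ1 onset /gs/ (1→2 rises), coda /k/ ok → phonotactically legal
rlin — violates constraint 4: syllable 1 onset /rl/: /r/ (liquid, 4) → /l/ (liquid, 4) does not rise → phonotactically illegal
sar — σ1 onset /s/, coda /r/ ok → phonotactically legal
nlo — σ1 onset /nl/ (3→4 rises), coda /∅/ ok → phonotactically legal
nel — σ1 onset /n/, coda /l/ ok → phonotactically legal
Phonotactically legal: gsuk, sar, nlo, nel → 4.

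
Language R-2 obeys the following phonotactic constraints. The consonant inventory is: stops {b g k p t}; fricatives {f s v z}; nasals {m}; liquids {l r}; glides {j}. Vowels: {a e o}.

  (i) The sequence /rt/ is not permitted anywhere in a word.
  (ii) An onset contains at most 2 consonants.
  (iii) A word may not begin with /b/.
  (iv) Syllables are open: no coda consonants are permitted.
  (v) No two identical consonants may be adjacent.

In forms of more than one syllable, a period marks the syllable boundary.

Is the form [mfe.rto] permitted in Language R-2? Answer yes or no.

no

[mfe.rto] — violates constraint (i): contains banned sequence /rt/ → not permitted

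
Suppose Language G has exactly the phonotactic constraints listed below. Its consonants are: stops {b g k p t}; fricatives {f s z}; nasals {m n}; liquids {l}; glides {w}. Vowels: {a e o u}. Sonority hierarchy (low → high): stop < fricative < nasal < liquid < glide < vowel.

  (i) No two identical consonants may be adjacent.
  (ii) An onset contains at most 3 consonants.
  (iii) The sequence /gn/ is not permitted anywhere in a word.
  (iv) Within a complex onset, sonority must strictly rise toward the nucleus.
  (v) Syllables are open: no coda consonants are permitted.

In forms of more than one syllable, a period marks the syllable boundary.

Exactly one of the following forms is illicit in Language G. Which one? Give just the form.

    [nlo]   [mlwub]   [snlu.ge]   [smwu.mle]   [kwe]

[nlo] — σ1 onset /nl/ (3→4 rises), coda /∅/ ok → licit
[mlwub] — violates constraint (v): syllable 1 coda /b/ has 1 consonant (> 0) → illicit
[snlu.ge] — σ1 onset /snl/ (2→3→4 rises), coda /∅/ ok; σ2 onset /g/, coda /∅/ ok → licit
[smwu.mle] — σ1 onset /smw/ (2→3→5 rises), coda /∅/ ok; σ2 onset /ml/ (3→4 rises), coda /∅/ ok → licit
[kwe] — σ1 onset /kw/ (1→5 rises), coda /∅/ ok → licit

[mlwub]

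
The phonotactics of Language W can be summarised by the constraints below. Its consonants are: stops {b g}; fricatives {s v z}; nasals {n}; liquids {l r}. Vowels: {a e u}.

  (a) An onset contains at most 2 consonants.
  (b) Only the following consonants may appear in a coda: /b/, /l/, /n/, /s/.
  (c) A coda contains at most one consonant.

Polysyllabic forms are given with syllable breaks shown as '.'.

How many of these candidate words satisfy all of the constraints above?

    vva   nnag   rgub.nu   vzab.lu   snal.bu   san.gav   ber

vva — σ1 onset /vv/ (2C), coda /∅/ ok → well-formed
nnag — violates constraint (b): syllable 1 coda contains /g/, which is not a licensed coda consonant → ill-formed
rgub.nu — σ1 onset /rg/ (2C), coda /b/ ok; σ2 onset /n/, coda /∅/ ok → well-formed
vzab.lu — σ1 onset /vz/ (2C), coda /b/ ok; σ2 onset /l/, coda /∅/ ok → well-formed
snal.bu — σ1 onset /sn/ (2C), coda /l/ ok; σ2 onset /b/, coda /∅/ ok → well-formed
san.gav — violates constraint (b): syllable 2 coda contains /v/, which is not a licensed coda consonant → ill-formed
ber — violates constraint (b): syllable 1 coda contains /r/, which is not a licensed coda consonant → ill-formed
Well-formed: vva, rgub.nu, vzab.lu, snal.bu → 4.

4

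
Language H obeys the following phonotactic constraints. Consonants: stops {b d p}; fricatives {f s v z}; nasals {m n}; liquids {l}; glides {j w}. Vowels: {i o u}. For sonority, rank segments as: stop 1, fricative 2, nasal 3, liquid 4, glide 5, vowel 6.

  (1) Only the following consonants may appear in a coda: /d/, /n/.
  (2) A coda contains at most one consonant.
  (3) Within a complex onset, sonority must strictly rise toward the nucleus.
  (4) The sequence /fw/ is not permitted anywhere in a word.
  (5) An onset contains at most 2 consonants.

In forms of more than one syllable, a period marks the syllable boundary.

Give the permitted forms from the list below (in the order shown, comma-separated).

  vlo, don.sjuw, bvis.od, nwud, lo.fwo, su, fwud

vlo — σ1 onset /vl/ (2→4 rises), coda /∅/ ok → permitted
don.sjuw — violates constraint 1: syllable 2 coda contains /w/, which is not a licensed coda consonant → not permitted
bvis.od — violates constraint 1: syllable 1 coda contains /s/, which is not a licensed coda consonant → not permitted
nwud — σ1 onset /nw/ (3→5 rises), coda /d/ ok → permitted
lo.fwo — violates constraint 4: contains banned sequence /fw/ → not permitted
su — σ1 onset /s/, coda /∅/ ok → permitted
fwud — violates constraint 4: contains banned sequence /fw/ → not permitted

vlo, nwud, su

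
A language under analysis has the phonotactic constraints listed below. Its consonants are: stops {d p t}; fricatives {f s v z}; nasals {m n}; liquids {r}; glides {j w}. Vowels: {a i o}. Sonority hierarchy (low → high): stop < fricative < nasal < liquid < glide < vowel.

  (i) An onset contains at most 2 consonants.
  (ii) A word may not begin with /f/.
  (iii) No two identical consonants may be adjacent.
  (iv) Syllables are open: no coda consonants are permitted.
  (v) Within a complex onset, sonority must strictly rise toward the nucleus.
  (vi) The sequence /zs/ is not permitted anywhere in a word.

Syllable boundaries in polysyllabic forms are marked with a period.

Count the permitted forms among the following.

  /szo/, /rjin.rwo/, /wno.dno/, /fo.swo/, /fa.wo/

/szo/ — violates constraint (v): syllable 1 onset /sz/: /s/ (fricative, 2) → /z/ (fricative, 2) does not rise → not permitted
/rjin.rwo/ — violates constraint (iv): syllable 1 coda /n/ has 1 consonant (> 0) → not permitted
/wno.dno/ — violates constraint (v): syllable 1 onset /wn/: /w/ (glide, 5) → /n/ (nasal, 3) does not rise → not permitted
/fo.swo/ — violates constraint (ii): word begins with /f/ → not permitted
/fa.wo/ — violates constraint (ii): word begins with /f/ → not permitted
No form is permitted → 0.

0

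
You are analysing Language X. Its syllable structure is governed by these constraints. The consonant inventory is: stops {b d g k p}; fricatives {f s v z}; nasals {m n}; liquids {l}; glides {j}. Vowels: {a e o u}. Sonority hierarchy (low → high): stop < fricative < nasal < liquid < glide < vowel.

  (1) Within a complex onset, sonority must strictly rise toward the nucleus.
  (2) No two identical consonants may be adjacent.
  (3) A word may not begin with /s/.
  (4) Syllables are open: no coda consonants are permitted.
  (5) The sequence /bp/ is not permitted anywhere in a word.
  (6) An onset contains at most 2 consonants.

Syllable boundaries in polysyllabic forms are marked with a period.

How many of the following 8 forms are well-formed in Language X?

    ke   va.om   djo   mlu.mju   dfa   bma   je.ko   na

7

ke — σ1 onset /k/, coda /∅/ ok → well-formed
va.om — violates constraint 4: syllable 2 coda /m/ has 1 consonant (> 0) → ill-formed
djo — σ1 onset /dj/ (1→5 rises), coda /∅/ ok → well-formed
mlu.mju — σ1 onset /ml/ (3→4 rises), coda /∅/ ok; σ2 onset /mj/ (3→5 rises), coda /∅/ ok → well-formed
dfa — σ1 onset /df/ (1→2 rises), coda /∅/ ok → well-formed
bma — σ1 onset /bm/ (1→3 rises), coda /∅/ ok → well-formed
je.ko — σ1 onset /j/, coda /∅/ ok; σ2 onset /k/, coda /∅/ ok → well-formed
na — σ1 onset /n/, coda /∅/ ok → well-formed
Well-formed: ke, djo, mlu.mju, dfa, bma, je.ko, na → 7.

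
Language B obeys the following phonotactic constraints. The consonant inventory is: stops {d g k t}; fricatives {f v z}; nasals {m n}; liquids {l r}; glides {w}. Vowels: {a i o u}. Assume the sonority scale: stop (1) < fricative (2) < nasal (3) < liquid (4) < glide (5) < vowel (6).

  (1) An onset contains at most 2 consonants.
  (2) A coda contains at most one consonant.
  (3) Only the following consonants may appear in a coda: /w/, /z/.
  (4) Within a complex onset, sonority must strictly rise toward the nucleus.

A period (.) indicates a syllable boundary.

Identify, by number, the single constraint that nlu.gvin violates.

nlu.gvin: syllable 2 coda contains /n/, which is not a licensed coda consonant.
This is a violation of constraint 3: "Only the following consonants may appear in a coda: /w/, /z/."
The remaining constraints (1, 2, 4) are satisfied.

3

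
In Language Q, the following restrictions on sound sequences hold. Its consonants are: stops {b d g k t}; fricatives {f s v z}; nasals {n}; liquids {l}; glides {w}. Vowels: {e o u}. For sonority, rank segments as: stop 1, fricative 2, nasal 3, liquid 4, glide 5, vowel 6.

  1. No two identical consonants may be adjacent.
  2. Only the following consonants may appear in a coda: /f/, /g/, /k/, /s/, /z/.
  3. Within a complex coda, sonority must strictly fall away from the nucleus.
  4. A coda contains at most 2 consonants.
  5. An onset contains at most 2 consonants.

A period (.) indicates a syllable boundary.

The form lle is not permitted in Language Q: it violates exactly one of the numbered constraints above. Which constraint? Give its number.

lle: adjacent identical consonants /ll/.
This is a violation of constraint 1: "No two identical consonants may be adjacent."
The remaining constraints (2, 3, 4, 5) are satisfied.

1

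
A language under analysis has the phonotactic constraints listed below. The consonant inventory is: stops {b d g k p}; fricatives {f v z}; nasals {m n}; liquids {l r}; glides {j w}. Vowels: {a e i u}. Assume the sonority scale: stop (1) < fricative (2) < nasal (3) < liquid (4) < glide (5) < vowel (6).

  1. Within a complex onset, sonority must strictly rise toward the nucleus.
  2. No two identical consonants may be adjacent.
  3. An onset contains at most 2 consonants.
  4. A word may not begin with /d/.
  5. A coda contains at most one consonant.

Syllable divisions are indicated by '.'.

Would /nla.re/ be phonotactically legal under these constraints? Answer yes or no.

/nla.re/ — σ1 onset /nl/ (3→4 rises), coda /∅/ ok; σ2 onset /r/, coda /∅/ ok → phonotactically legal

yes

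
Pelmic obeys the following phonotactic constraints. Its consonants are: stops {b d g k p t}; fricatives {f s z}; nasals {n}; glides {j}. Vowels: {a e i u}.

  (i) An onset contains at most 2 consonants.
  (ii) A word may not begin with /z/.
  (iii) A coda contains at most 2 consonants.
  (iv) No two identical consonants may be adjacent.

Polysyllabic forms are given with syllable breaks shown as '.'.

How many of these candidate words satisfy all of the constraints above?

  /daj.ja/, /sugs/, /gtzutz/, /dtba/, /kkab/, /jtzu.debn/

1

/daj.ja/ — violates constraint (iv): adjacent identical consonants /jj/ → ill-formed
/sugs/ — σ1 onset /s/, coda /gs/ (2C) ok → well-formed
/gtzutz/ — violates constraint (i): syllable 1 onset /gtz/ has 3 consonants (> 2) → ill-formed
/dtba/ — violates constraint (i): syllable 1 onset /dtb/ has 3 consonants (> 2) → ill-formed
/kkab/ — violates constraint (iv): adjacent identical consonants /kk/ → ill-formed
/jtzu.debn/ — violates constraint (i): syllable 1 onset /jtz/ has 3 consonants (> 2) → ill-formed
Well-formed: /sugs/ → 1.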